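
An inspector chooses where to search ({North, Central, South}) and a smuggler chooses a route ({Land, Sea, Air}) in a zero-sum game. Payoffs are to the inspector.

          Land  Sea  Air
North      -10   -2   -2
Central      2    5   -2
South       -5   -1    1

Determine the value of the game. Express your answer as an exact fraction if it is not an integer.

Row minima: North → -10, Central → -2, South → -5; maximin = -2.
Column maxima: Land → 2, Sea → 5, Air → 1; minimax = 1.
-2 ≠ 1, so there is no saddle point; optimal play is mixed.
North is strictly dominated by South, so the inspector never plays it.
Sea is strictly dominated by Land (it gives the inspector strictly more in every row), so the smuggler never plays it.
On the remaining 2×2 (Central, South vs Land, Air):
Let the inspector play Central with probability p. Expected payoff against Land: 2p + (-5)(1−p) = 7p − 5; against Air: (-2)p + 1(1−p) = −3p + 1.
Setting these equal: 7p − 5 = −3p + 1 ⇒ 10p = 6 ⇒ p = 3/5, and the value is (7)·(3/5) − 5 = -4/5.
For the smuggler: with q = P(Land), equating Central's and South's payoffs gives 4q − 2 = −6q + 1 ⇒ q = 3/10.

-4/5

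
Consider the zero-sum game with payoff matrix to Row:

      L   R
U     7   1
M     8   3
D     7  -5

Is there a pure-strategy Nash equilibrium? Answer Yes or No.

Row minima: U → 1, M → 3, D → -5; maximin = 3.
Column maxima: L → 8, R → 3; minimax = 3.
maximin = minimax = 3, so a saddle point exists.

Yes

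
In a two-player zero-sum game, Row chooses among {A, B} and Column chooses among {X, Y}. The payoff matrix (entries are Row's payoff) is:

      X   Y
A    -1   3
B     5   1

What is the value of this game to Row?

2

Row minima: A → -1, B → 1; maximin = 1.
Column maxima: X → 5, Y → 3; minimax = 3.
1 ≠ 3, so there is no saddle point; optimal play is mixed.
Let Row play A with probability p. Expected payoff against X: (-1)p + 5(1−p) = −6p + 5; against Y: 3p + 1(1−p) = 2p + 1.
Setting these equal: −6p + 5 = 2p + 1 ⇒ −8p = -4 ⇒ p = 1/2, and the value is (-6)·(1/2) + 5 = 2.
For Column: with q = P(X), equating A's and B's payoffs gives −4q + 3 = 4q + 1 ⇒ q = 1/4.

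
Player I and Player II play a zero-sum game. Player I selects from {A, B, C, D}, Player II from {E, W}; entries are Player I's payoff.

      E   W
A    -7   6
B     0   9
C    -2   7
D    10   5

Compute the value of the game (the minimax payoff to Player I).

Row minima: A → -7, B → 0, C → -2, D → 5; maximin = 5.
Column maxima: E → 10, W → 9; minimax = 9.
5 ≠ 9, so there is no saddle point; optimal play is mixed.
A is strictly dominated by B, so Player I never plays it.
C is strictly dominated by B, so Player I never plays it.
On the remaining 2×2 (B, D vs E, W):
Let Player I play B with probability p. Expected payoff against E: 0p + 10(1−p) = −10p + 10; against W: 9p + 5(1−p) = 4p + 5.
Setting these equal: −10p + 10 = 4p + 5 ⇒ −14p = -5 ⇒ p = 5/14, and the value is (-10)·(5/14) + 10 = 45/7.
For Player II: with q = P(E), equating B's and D's payoffs gives −9q + 9 = 5q + 5 ⇒ q = 2/7.

45/7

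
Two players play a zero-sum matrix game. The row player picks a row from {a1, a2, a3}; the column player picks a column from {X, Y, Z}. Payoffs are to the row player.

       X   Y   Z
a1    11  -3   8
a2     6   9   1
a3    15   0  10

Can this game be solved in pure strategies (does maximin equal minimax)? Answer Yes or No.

No

Row minima: a1 → -3, a2 → 1, a3 → 0; maximin = 1.
Column maxima: X → 15, Y → 9, Z → 10; minimax = 9.
1 ≠ 9, so no pure-strategy equilibrium exists.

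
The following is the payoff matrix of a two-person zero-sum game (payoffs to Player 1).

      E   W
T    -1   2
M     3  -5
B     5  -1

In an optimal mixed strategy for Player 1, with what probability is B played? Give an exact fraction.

1/3

Row minima: T → -1, M → -5, B → -1; maximin = -1.
Column maxima: E → 5, W → 2; minimax = 2.
-1 ≠ 2, so there is no saddle point; optimal play is mixed.
M is strictly dominated by B, so Player 1 never plays it.
On the remaining 2×2 (T, B vs E, W):
Let Player 1 play T with probability p. Expected payoff against E: (-1)p + 5(1−p) = −6p + 5; against W: 2p + (-1)(1−p) = 3p − 1.
Setting these equal: −6p + 5 = 3p − 1 ⇒ −9p = -6 ⇒ p = 2/3, and the value is (-6)·(2/3) + 5 = 1.
For Player 2: with q = P(E), equating T's and B's payoffs gives −3q + 2 = 6q − 1 ⇒ q = 1/3.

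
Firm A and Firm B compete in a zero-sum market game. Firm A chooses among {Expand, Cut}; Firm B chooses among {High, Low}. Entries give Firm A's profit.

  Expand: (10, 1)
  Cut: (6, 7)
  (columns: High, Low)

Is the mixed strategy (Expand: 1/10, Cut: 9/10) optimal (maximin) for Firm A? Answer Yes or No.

Yes

Against High this mix gives (1/10)·10 + (9/10)·6 = 32/5.
Against Low this mix gives (1/10)·1 + (9/10)·7 = 32/5.
All of Firm B's active replies (High, Low) yield 32/5, and no column does worse for Firm A. The mix makes Firm B indifferent and guarantees 32/5, so it is optimal.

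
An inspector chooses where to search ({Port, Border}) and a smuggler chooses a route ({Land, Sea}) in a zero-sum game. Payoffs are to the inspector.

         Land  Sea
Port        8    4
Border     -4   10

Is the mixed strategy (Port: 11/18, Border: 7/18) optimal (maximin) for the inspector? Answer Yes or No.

No

Against Land this mix gives (11/18)·8 + (7/18)·(-4) = 10/3.
Against Sea this mix gives (11/18)·4 + (7/18)·10 = 19/3.
The smuggler will play Land, holding the inspector to 10/3. Shifting weight toward the row that does better against Land would raise this floor (the equalizing mix achieves 16/3 against both Land and Sea), so the proposed strategy is not optimal.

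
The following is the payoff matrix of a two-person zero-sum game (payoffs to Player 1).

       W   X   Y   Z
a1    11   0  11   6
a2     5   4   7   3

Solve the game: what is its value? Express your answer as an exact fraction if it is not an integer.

24/7

Row minima: a1 → 0, a2 → 3; maximin = 3.
Column maxima: W → 11, X → 4, Y → 11, Z → 6; minimax = 4.
3 ≠ 4, so there is no saddle point; optimal play is mixed.
W is strictly dominated by X (it gives Player 1 strictly more in every row), so Player 2 never plays it.
Y is strictly dominated by X (it gives Player 1 strictly more in every row), so Player 2 never plays it.
On the remaining 2×2 (a1, a2 vs X, Z):
Let Player 1 play a1 with probability p. Expected payoff against X: 0p + 4(1−p) = −4p + 4; against Z: 6p + 3(1−p) = 3p + 3.
Setting these equal: −4p + 4 = 3p + 3 ⇒ −7p = -1 ⇒ p = 1/7, and the value is (-4)·(1/7) + 4 = 24/7.
For Player 2: with q = P(X), equating a1's and a2's payoffs gives −6q + 6 = q + 3 ⇒ q = 3/7.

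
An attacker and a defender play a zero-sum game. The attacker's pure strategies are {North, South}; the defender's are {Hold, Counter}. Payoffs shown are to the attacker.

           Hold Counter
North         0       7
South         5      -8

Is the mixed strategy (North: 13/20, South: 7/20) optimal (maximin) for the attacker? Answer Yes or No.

Yes

Against Hold this mix gives (13/20)·0 + (7/20)·5 = 7/4.
Against Counter this mix gives (13/20)·7 + (7/20)·(-8) = 7/4.
All of the defender's active replies (Hold, Counter) yield 7/4, and no column does worse for the attacker. The mix makes the defender indifferent and guarantees 7/4, so it is optimal.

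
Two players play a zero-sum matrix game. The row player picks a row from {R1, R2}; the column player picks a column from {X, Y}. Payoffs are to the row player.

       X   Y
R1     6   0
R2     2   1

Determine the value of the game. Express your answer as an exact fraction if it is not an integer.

1

Row minima: R1 → 0, R2 → 1; maximin = 1.
Column maxima: X → 6, Y → 1; minimax = 1.
Since maximin = minimax = 1, there is a saddle point and the value is 1.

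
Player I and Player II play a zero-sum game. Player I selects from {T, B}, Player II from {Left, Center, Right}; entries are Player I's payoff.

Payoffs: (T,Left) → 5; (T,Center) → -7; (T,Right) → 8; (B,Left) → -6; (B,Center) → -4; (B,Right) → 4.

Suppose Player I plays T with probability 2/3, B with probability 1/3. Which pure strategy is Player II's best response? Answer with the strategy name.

If Player II plays Left, Player I's expected payoff is (2/3)·5 + (1/3)·(-6) = 4/3.
If Player II plays Center, Player I's expected payoff is (2/3)·(-7) + (1/3)·(-4) = -6.
If Player II plays Right, Player I's expected payoff is (2/3)·8 + (1/3)·4 = 20/3.
Player II minimizes Player I's payoff; the smallest is -6, so the best response is Center.

Center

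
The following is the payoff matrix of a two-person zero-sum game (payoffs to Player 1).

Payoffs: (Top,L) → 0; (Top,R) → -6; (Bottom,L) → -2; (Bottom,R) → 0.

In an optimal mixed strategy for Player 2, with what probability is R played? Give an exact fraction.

1/4

Row minima: Top → -6, Bottom → -2; maximin = -2.
Column maxima: L → 0, R → 0; minimax = 0.
-2 ≠ 0, so there is no saddle point; optimal play is mixed.
Let Player 1 play Top with probability p. Expected payoff against L: 0p + (-2)(1−p) = 2p − 2; against R: (-6)p + 0(1−p) = −6p.
Setting these equal: 2p − 2 = −6p ⇒ 8p = 2 ⇒ p = 1/4, and the value is (2)·(1/4) − 2 = -3/2.
For Player 2: with q = P(L), equating Top's and Bottom's payoffs gives 6q − 6 = −2q ⇒ q = 3/4.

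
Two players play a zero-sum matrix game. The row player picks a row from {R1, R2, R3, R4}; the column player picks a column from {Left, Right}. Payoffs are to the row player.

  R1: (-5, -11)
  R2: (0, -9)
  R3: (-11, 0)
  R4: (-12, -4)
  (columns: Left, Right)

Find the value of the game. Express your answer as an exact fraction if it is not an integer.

-99/20

Row minima: R1 → -11, R2 → -9, R3 → -11, R4 → -12; maximin = -9.
Column maxima: Left → 0, Right → 0; minimax = 0.
-9 ≠ 0, so there is no saddle point; optimal play is mixed.
R1 is strictly dominated by R2, so the row player never plays it.
R4 is strictly dominated by R3, so the row player never plays it.
On the remaining 2×2 (R2, R3 vs Left, Right):
Let the row player play R2 with probability p. Expected payoff against Left: 0p + (-11)(1−p) = 11p − 11; against Right: (-9)p + 0(1−p) = −9p.
Setting these equal: 11p − 11 = −9p ⇒ 20p = 11 ⇒ p = 11/20, and the value is (11)·(11/20) − 11 = -99/20.
For the column player: with q = P(Left), equating R2's and R3's payoffs gives 9q − 9 = −11q ⇒ q = 9/20.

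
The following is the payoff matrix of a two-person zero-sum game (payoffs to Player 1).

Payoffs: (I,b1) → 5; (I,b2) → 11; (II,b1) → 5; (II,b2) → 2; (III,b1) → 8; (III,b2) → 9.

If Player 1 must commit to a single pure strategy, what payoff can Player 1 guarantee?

8

Row minima: I → 5, II → 2, III → 8.
The best of these is 8.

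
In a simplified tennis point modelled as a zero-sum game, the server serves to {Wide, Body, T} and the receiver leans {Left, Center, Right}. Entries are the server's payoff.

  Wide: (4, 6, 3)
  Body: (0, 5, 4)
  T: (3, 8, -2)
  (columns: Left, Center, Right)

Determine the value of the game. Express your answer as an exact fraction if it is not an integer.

Row minima: Wide → 3, Body → 0, T → -2; maximin = 3.
Column maxima: Left → 4, Center → 8, Right → 4; minimax = 4.
3 ≠ 4, so there is no saddle point; optimal play is mixed.
Center is strictly dominated by Left (it gives the server strictly more in every row), so the receiver never plays it.
With Center eliminated, T is strictly dominated by Wide (Wide gives the server strictly more in every remaining column), so the server never plays it.
On the remaining 2×2 (Wide, Body vs Left, Right):
Let the server play Wide with probability p. Expected payoff against Left: 4p + 0(1−p) = 4p; against Right: 3p + 4(1−p) = −p + 4.
Setting these equal: 4p = −p + 4 ⇒ 5p = 4 ⇒ p = 4/5, and the value is (4)·(4/5) = 16/5.
For the receiver: with q = P(Left), equating Wide's and Body's payoffs gives q + 3 = −4q + 4 ⇒ q = 1/5.

16/5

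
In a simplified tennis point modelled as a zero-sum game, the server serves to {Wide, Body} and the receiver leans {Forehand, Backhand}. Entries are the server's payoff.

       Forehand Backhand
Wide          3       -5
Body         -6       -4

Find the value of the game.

-21/5

Row minima: Wide → -5, Body → -6; maximin = -5.
Column maxima: Forehand → 3, Backhand → -4; minimax = -4.
-5 ≠ -4, so there is no saddle point; optimal play is mixed.
Let the server play Wide with probability p. Expected payoff against Forehand: 3p + (-6)(1−p) = 9p − 6; against Backhand: (-5)p + (-4)(1−p) = −p − 4.
Setting these equal: 9p − 6 = −p − 4 ⇒ 10p = 2 ⇒ p = 1/5, and the value is (9)·(1/5) − 6 = -21/5.
For the receiver: with q = P(Forehand), equating Wide's and Body's payoffs gives 8q − 5 = −2q − 4 ⇒ q = 1/10.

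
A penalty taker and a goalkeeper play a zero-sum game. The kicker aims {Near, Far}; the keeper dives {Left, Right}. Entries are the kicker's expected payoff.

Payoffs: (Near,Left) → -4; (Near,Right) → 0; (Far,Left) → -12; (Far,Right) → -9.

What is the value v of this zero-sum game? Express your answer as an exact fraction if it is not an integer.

Row minima: Near → -4, Far → -12; maximin = -4.
Column maxima: Left → -4, Right → 0; minimax = -4.
Since maximin = minimax = -4, there is a saddle point and the value is -4.

-4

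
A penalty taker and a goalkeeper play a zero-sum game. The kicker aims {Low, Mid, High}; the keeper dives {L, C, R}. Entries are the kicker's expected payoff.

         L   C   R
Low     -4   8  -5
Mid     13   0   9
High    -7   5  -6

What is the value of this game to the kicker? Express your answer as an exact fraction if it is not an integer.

Row minima: Low → -5, Mid → 0, High → -7; maximin = 0.
Column maxima: L → 13, C → 8, R → 9; minimax = 8.
0 ≠ 8, so there is no saddle point; optimal play is mixed.
High is strictly dominated by Low, so the kicker never plays it.
With High eliminated, L is strictly dominated by R (it gives the kicker strictly more in every remaining row), so the keeper never plays it.
On the remaining 2×2 (Low, Mid vs C, R):
Let the kicker play Low with probability p. Expected payoff against C: 8p + 0(1−p) = 8p; against R: (-5)p + 9(1−p) = −14p + 9.
Setting these equal: 8p = −14p + 9 ⇒ 22p = 9 ⇒ p = 9/22, and the value is (8)·(9/22) = 36/11.
For the keeper: with q = P(C), equating Low's and Mid's payoffs gives 13q − 5 = −9q + 9 ⇒ q = 7/11.

36/11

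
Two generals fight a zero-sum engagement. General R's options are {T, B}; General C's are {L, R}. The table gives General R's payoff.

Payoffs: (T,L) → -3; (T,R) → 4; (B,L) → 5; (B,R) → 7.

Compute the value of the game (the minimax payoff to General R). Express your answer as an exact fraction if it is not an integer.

5

Row minima: T → -3, B → 5; maximin = 5.
Column maxima: L → 5, R → 7; minimax = 5.
Since maximin = minimax = 5, there is a saddle point and the value is 5.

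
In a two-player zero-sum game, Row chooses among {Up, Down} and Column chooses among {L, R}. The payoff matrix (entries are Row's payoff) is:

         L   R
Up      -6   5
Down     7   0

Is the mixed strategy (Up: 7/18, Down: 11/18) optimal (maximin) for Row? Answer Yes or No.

Against L this mix gives (7/18)·(-6) + (11/18)·7 = 35/18.
Against R this mix gives (7/18)·5 + (11/18)·0 = 35/18.
All of Column's active replies (L, R) yield 35/18, and no column does worse for Row. The mix makes Column indifferent and guarantees 35/18, so it is optimal.

Yes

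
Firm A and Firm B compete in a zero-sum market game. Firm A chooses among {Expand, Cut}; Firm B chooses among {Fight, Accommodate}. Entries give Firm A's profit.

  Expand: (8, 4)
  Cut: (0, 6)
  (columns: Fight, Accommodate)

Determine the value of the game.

Row minima: Expand → 4, Cut → 0; maximin = 4.
Column maxima: Fight → 8, Accommodate → 6; minimax = 6.
4 ≠ 6, so there is no saddle point; optimal play is mixed.
Let Firm A play Expand with probability p. Expected payoff against Fight: 8p + 0(1−p) = 8p; against Accommodate: 4p + 6(1−p) = −2p + 6.
Setting these equal: 8p = −2p + 6 ⇒ 10p = 6 ⇒ p = 3/5, and the value is (8)·(3/5) = 24/5.
For Firm B: with q = P(Fight), equating Expand's and Cut's payoffs gives 4q + 4 = −6q + 6 ⇒ q = 1/5.

24/5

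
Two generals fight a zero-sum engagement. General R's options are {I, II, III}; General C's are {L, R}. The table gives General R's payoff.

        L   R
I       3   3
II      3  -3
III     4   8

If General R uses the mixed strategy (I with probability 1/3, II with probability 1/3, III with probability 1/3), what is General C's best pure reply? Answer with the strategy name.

R

If General C plays L, General R's expected payoff is (1/3)·3 + (1/3)·3 + (1/3)·4 = 10/3.
If General C plays R, General R's expected payoff is (1/3)·3 + (1/3)·(-3) + (1/3)·8 = 8/3.
General C minimizes General R's payoff; the smallest is 8/3, so the best response is R.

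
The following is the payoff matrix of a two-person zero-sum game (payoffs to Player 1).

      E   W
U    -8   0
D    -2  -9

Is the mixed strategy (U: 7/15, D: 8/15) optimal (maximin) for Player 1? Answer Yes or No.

Against E this mix gives (7/15)·(-8) + (8/15)·(-2) = -24/5.
Against W this mix gives (7/15)·0 + (8/15)·(-9) = -24/5.
All of Player 2's active replies (E, W) yield -24/5, and no column does worse for Player 1. The mix makes Player 2 indifferent and guarantees -24/5, so it is optimal.

Yes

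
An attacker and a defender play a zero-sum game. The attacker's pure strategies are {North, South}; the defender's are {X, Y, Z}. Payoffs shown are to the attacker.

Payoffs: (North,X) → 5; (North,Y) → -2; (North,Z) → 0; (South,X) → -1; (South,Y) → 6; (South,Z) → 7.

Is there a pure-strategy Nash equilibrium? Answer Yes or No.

Row minima: North → -2, South → -1; maximin = -1.
Column maxima: X → 5, Y → 6, Z → 7; minimax = 5.
-1 ≠ 5, so no pure-strategy equilibrium exists.

No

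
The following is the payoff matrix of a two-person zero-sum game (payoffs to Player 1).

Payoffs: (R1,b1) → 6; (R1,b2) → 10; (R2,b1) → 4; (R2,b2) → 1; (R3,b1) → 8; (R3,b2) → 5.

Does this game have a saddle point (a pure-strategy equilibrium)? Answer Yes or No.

Row minima: R1 → 6, R2 → 1, R3 → 5; maximin = 6.
Column maxima: b1 → 8, b2 → 10; minimax = 8.
6 ≠ 8, so no pure-strategy equilibrium exists.

No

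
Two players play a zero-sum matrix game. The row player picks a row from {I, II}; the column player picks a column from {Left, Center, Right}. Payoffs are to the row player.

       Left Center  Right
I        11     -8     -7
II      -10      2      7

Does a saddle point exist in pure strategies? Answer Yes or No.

No

Row minima: I → -8, II → -10; maximin = -8.
Column maxima: Left → 11, Center → 2, Right → 7; minimax = 2.
-8 ≠ 2, so no pure-strategy equilibrium exists.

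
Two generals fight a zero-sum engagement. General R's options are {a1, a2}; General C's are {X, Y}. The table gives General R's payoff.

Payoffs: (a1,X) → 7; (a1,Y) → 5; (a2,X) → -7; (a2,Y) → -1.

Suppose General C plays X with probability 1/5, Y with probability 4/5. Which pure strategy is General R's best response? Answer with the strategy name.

Expected payoff of a1: (1/5)·7 + (4/5)·5 = 27/5.
Expected payoff of a2: (1/5)·(-7) + (4/5)·(-1) = -11/5.
The largest is 27/5, so General R's best response is a1.

a1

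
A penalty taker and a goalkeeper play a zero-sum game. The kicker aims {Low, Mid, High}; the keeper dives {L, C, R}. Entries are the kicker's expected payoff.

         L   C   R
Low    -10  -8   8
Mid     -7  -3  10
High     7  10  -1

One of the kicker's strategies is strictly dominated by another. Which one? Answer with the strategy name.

Mid gives a strictly higher payoff than Low against every column: -7 > -10, -3 > -8, 10 > 8.
So Low is strictly dominated and the kicker never plays it.

Low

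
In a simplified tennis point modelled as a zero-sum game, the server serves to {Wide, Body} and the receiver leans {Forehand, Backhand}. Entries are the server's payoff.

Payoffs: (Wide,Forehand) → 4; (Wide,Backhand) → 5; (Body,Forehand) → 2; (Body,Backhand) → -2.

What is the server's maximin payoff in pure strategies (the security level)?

4

Row minima: Wide → 4, Body → -2.
The best of these is 4.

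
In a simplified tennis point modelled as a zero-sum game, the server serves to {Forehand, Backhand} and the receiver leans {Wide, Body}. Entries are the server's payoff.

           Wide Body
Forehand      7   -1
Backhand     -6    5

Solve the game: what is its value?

29/19

Row minima: Forehand → -1, Backhand → -6; maximin = -1.
Column maxima: Wide → 7, Body → 5; minimax = 5.
-1 ≠ 5, so there is no saddle point; optimal play is mixed.
Let the server play Forehand with probability p. Expected payoff against Wide: 7p + (-6)(1−p) = 13p − 6; against Body: (-1)p + 5(1−p) = −6p + 5.
Setting these equal: 13p − 6 = −6p + 5 ⇒ 19p = 11 ⇒ p = 11/19, and the value is (13)·(11/19) − 6 = 29/19.
For the receiver: with q = P(Wide), equating Forehand's and Backhand's payoffs gives 8q − 1 = −11q + 5 ⇒ q = 6/19.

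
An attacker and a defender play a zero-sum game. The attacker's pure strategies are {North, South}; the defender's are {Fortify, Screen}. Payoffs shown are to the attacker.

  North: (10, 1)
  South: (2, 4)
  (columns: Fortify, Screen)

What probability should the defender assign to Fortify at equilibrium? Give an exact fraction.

3/11

Row minima: North → 1, South → 2; maximin = 2.
Column maxima: Fortify → 10, Screen → 4; minimax = 4.
2 ≠ 4, so there is no saddle point; optimal play is mixed.
Let the attacker play North with probability p. Expected payoff against Fortify: 10p + 2(1−p) = 8p + 2; against Screen: 1p + 4(1−p) = −3p + 4.
Setting these equal: 8p + 2 = −3p + 4 ⇒ 11p = 2 ⇒ p = 2/11, and the value is (8)·(2/11) + 2 = 38/11.
For the defender: with q = P(Fortify), equating North's and South's payoffs gives 9q + 1 = −2q + 4 ⇒ q = 3/11.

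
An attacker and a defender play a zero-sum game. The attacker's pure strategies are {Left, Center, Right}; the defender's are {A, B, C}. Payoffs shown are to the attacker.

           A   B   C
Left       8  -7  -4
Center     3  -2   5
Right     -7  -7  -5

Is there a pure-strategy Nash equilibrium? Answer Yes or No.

Row minima: Left → -7, Center → -2, Right → -7; maximin = -2.
Column maxima: A → 8, B → -2, C → 5; minimax = -2.
maximin = minimax = -2, so a saddle point exists.

Yes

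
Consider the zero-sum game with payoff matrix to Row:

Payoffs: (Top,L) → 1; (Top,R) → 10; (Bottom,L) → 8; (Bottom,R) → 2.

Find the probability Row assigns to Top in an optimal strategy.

2/5

Row minima: Top → 1, Bottom → 2; maximin = 2.
Column maxima: L → 8, R → 10; minimax = 8.
2 ≠ 8, so there is no saddle point; optimal play is mixed.
Let Row play Top with probability p. Expected payoff against L: 1p + 8(1−p) = −7p + 8; against R: 10p + 2(1−p) = 8p + 2.
Setting these equal: −7p + 8 = 8p + 2 ⇒ −15p = -6 ⇒ p = 2/5, and the value is (-7)·(2/5) + 8 = 26/5.
For Column: with q = P(L), equating Top's and Bottom's payoffs gives −9q + 10 = 6q + 2 ⇒ q = 8/15.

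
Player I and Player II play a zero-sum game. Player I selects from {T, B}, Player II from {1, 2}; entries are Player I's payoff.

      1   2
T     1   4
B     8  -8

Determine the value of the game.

40/19

Row minima: T → 1, B → -8; maximin = 1.
Column maxima: 1 → 8, 2 → 4; minimax = 4.
1 ≠ 4, so there is no saddle point; optimal play is mixed.
Let Player I play T with probability p. Expected payoff against 1: 1p + 8(1−p) = −7p + 8; against 2: 4p + (-8)(1−p) = 12p − 8.
Setting these equal: −7p + 8 = 12p − 8 ⇒ −19p = -16 ⇒ p = 16/19, and the value is (-7)·(16/19) + 8 = 40/19.
For Player II: with q = P(1), equating T's and B's payoffs gives −3q + 4 = 16q − 8 ⇒ q = 12/19.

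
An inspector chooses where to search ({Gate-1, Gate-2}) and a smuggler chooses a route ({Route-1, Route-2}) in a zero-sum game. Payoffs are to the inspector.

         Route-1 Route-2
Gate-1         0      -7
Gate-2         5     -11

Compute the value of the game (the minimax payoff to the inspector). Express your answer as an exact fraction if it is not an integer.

Row minima: Gate-1 → -7, Gate-2 → -11; maximin = -7.
Column maxima: Route-1 → 5, Route-2 → -7; minimax = -7.
Since maximin = minimax = -7, there is a saddle point and the value is -7.

-7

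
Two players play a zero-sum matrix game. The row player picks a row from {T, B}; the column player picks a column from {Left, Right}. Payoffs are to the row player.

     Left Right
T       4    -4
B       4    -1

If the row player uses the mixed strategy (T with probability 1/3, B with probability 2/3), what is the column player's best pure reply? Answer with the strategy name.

If the column player plays Left, the row player's expected payoff is (1/3)·4 + (2/3)·4 = 4.
If the column player plays Right, the row player's expected payoff is (1/3)·(-4) + (2/3)·(-1) = -2.
The column player minimizes the row player's payoff; the smallest is -2, so the best response is Right.

Right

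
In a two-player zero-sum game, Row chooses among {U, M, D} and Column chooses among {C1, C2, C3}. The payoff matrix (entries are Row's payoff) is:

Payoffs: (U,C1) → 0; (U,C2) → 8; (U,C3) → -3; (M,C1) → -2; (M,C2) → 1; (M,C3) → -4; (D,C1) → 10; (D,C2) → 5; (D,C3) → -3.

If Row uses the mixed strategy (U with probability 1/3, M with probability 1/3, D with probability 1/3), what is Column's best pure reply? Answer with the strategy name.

C3

If Column plays C1, Row's expected payoff is (1/3)·0 + (1/3)·(-2) + (1/3)·10 = 8/3.
If Column plays C2, Row's expected payoff is (1/3)·8 + (1/3)·1 + (1/3)·5 = 14/3.
If Column plays C3, Row's expected payoff is (1/3)·(-3) + (1/3)·(-4) + (1/3)·(-3) = -10/3.
Column minimizes Row's payoff; the smallest is -10/3, so the best response is C3.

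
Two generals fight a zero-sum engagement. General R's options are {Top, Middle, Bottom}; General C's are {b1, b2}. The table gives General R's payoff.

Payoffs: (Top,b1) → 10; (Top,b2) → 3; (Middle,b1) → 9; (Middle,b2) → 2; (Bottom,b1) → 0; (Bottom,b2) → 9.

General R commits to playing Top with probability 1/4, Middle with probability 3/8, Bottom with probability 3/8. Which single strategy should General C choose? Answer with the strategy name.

b2

If General C plays b1, General R's expected payoff is (1/4)·10 + (3/8)·9 + (3/8)·0 = 47/8.
If General C plays b2, General R's expected payoff is (1/4)·3 + (3/8)·2 + (3/8)·9 = 39/8.
General C minimizes General R's payoff; the smallest is 39/8, so the best response is b2.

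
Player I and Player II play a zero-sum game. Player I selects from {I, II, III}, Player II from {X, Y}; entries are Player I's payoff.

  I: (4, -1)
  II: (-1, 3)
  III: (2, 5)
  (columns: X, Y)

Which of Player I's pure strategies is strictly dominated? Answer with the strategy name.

III gives a strictly higher payoff than II against every column: 2 > -1, 5 > 3.
So II is strictly dominated and Player I never plays it.

II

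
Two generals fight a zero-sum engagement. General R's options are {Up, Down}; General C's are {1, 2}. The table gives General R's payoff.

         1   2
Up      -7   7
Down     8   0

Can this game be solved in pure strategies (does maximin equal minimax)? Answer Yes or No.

Row minima: Up → -7, Down → 0; maximin = 0.
Column maxima: 1 → 8, 2 → 7; minimax = 7.
0 ≠ 7, so no pure-strategy equilibrium exists.

No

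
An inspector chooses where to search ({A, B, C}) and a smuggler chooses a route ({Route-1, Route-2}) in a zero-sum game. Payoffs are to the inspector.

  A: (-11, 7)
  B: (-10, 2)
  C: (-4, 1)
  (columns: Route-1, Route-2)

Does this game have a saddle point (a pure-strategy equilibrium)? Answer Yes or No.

Yes

Row minima: A → -11, B → -10, C → -4; maximin = -4.
Column maxima: Route-1 → -4, Route-2 → 7; minimax = -4.
maximin = minimax = -4, so a saddle point exists.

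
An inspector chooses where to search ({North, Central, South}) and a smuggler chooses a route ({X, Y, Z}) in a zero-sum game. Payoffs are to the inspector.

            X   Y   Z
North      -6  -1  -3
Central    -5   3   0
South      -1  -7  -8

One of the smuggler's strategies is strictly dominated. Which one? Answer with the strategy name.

Z holds the inspector's payoff strictly below Y in every row: -3 < -1, 0 < 3, -8 < -7.
So Y is strictly dominated for the smuggler.

Y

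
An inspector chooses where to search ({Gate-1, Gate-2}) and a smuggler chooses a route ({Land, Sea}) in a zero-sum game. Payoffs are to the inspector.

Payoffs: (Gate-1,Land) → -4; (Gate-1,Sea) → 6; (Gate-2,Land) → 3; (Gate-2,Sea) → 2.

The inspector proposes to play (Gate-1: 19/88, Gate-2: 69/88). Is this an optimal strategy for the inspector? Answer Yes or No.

Against Land this mix gives (19/88)·(-4) + (69/88)·3 = 131/88.
Against Sea this mix gives (19/88)·6 + (69/88)·2 = 63/22.
The smuggler will play Land, holding the inspector to 131/88. Shifting weight toward the row that does better against Land would raise this floor (the equalizing mix achieves 26/11 against both Land and Sea), so the proposed strategy is not optimal.

No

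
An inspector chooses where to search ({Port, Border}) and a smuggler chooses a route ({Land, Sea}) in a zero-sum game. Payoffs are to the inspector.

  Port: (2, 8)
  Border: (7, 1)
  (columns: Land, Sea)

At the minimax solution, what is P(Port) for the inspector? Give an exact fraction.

Row minima: Port → 2, Border → 1; maximin = 2.
Column maxima: Land → 7, Sea → 8; minimax = 7.
2 ≠ 7, so there is no saddle point; optimal play is mixed.
Let the inspector play Port with probability p. Expected payoff against Land: 2p + 7(1−p) = −5p + 7; against Sea: 8p + 1(1−p) = 7p + 1.
Setting these equal: −5p + 7 = 7p + 1 ⇒ −12p = -6 ⇒ p = 1/2, and the value is (-5)·(1/2) + 7 = 9/2.
For the smuggler: with q = P(Land), equating Port's and Border's payoffs gives −6q + 8 = 6q + 1 ⇒ q = 7/12.

1/2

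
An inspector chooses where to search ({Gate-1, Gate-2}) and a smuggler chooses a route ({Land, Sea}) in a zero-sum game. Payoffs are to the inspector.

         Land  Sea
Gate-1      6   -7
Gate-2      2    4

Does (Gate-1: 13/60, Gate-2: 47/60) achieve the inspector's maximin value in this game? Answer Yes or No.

Against Land this mix gives (13/60)·6 + (47/60)·2 = 43/15.
Against Sea this mix gives (13/60)·(-7) + (47/60)·4 = 97/60.
The smuggler will play Sea, holding the inspector to 97/60. Shifting weight toward the row that does better against Sea would raise this floor (the equalizing mix achieves 38/15 against both Sea and Land), so the proposed strategy is not optimal.

No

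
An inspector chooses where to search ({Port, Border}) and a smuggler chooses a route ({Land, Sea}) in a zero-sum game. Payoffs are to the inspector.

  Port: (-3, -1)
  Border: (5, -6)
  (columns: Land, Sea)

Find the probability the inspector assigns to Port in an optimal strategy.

11/13

Row minima: Port → -3, Border → -6; maximin = -3.
Column maxima: Land → 5, Sea → -1; minimax = -1.
-3 ≠ -1, so there is no saddle point; optimal play is mixed.
Let the inspector play Port with probability p. Expected payoff against Land: (-3)p + 5(1−p) = −8p + 5; against Sea: (-1)p + (-6)(1−p) = 5p − 6.
Setting these equal: −8p + 5 = 5p − 6 ⇒ −13p = -11 ⇒ p = 11/13, and the value is (-8)·(11/13) + 5 = -23/13.
For the smuggler: with q = P(Land), equating Port's and Border's payoffs gives −2q − 1 = 11q − 6 ⇒ q = 5/13.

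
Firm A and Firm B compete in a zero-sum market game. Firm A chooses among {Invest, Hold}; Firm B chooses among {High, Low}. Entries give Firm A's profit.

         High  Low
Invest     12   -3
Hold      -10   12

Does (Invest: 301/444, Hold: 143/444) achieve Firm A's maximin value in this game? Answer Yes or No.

No

Against High this mix gives (301/444)·12 + (143/444)·(-10) = 1091/222.
Against Low this mix gives (301/444)·(-3) + (143/444)·12 = 271/148.
Firm B will play Low, holding Firm A to 271/148. Shifting weight toward the row that does better against Low would raise this floor (the equalizing mix achieves 114/37 against both Low and High), so the proposed strategy is not optimal.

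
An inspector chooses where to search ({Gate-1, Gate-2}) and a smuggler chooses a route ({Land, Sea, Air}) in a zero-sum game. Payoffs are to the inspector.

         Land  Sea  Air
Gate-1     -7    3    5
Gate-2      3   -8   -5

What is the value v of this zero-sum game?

Row minima: Gate-1 → -7, Gate-2 → -8; maximin = -7.
Column maxima: Land → 3, Sea → 3, Air → 5; minimax = 3.
-7 ≠ 3, so there is no saddle point; optimal play is mixed.
Air is strictly dominated by Sea (it gives the inspector strictly more in every row), so the smuggler never plays it.
On the remaining 2×2 (Gate-1, Gate-2 vs Land, Sea):
Let the inspector play Gate-1 with probability p. Expected payoff against Land: (-7)p + 3(1−p) = −10p + 3; against Sea: 3p + (-8)(1−p) = 11p − 8.
Setting these equal: −10p + 3 = 11p − 8 ⇒ −21p = -11 ⇒ p = 11/21, and the value is (-10)·(11/21) + 3 = -47/21.
For the smuggler: with q = P(Land), equating Gate-1's and Gate-2's payoffs gives −10q + 3 = 11q − 8 ⇒ q = 11/21.

-47/21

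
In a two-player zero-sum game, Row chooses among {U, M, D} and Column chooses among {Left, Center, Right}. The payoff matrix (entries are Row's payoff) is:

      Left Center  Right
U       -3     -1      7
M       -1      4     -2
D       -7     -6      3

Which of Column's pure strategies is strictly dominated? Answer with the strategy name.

Center

Left holds Row's payoff strictly below Center in every row: -3 < -1, -1 < 4, -7 < -6.
So Center is strictly dominated for Column.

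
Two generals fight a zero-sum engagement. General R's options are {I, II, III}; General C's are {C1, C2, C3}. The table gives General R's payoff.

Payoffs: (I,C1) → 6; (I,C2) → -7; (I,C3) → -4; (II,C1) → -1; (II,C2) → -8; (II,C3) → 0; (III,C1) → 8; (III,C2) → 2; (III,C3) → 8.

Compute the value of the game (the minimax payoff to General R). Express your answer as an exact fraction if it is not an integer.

Row minima: I → -7, II → -8, III → 2; maximin = 2.
Column maxima: C1 → 8, C2 → 2, C3 → 8; minimax = 2.
Since maximin = minimax = 2, there is a saddle point and the value is 2.

2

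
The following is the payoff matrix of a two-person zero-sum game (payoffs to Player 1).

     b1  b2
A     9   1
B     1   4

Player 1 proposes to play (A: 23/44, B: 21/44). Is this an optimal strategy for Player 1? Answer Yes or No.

Against b1 this mix gives (23/44)·9 + (21/44)·1 = 57/11.
Against b2 this mix gives (23/44)·1 + (21/44)·4 = 107/44.
Player 2 will play b2, holding Player 1 to 107/44. Shifting weight toward the row that does better against b2 would raise this floor (the equalizing mix achieves 35/11 against both b2 and b1), so the proposed strategy is not optimal.

No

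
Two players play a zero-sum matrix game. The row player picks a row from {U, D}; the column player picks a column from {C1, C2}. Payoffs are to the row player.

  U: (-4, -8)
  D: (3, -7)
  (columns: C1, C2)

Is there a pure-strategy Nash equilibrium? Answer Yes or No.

Yes

Row minima: U → -8, D → -7; maximin = -7.
Column maxima: C1 → 3, C2 → -7; minimax = -7.
maximin = minimax = -7, so a saddle point exists.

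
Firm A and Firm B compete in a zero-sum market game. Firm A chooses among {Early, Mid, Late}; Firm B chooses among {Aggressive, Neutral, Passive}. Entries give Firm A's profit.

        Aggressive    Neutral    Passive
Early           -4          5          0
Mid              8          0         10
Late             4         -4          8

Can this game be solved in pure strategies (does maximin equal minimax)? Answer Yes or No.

Row minima: Early → -4, Mid → 0, Late → -4; maximin = 0.
Column maxima: Aggressive → 8, Neutral → 5, Passive → 10; minimax = 5.
0 ≠ 5, so no pure-strategy equilibrium exists.

No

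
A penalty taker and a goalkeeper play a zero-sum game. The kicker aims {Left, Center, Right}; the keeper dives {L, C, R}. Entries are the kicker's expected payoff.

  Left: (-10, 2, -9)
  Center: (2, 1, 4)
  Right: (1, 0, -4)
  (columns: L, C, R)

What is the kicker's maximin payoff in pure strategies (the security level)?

1

Row minima: Left → -10, Center → 1, Right → -4.
The best of these is 1.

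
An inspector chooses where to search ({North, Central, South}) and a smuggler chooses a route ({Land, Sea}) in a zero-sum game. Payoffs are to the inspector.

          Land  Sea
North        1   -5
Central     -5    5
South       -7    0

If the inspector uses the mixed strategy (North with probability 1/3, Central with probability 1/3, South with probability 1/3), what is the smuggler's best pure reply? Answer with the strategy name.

Land

If the smuggler plays Land, the inspector's expected payoff is (1/3)·1 + (1/3)·(-5) + (1/3)·(-7) = -11/3.
If the smuggler plays Sea, the inspector's expected payoff is (1/3)·(-5) + (1/3)·5 + (1/3)·0 = 0.
The smuggler minimizes the inspector's payoff; the smallest is -11/3, so the best response is Land.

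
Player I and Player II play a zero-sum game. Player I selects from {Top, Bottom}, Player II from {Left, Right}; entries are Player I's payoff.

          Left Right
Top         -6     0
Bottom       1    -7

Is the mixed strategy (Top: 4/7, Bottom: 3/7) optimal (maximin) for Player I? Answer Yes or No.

Against Left this mix gives (4/7)·(-6) + (3/7)·1 = -3.
Against Right this mix gives (4/7)·0 + (3/7)·(-7) = -3.
All of Player II's active replies (Left, Right) yield -3, and no column does worse for Player I. The mix makes Player II indifferent and guarantees -3, so it is optimal.

Yes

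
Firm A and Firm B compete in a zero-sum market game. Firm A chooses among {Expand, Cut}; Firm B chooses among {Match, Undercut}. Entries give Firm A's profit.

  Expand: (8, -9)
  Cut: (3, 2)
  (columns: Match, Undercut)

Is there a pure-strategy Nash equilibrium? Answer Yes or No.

Yes

Row minima: Expand → -9, Cut → 2; maximin = 2.
Column maxima: Match → 8, Undercut → 2; minimax = 2.
maximin = minimax = 2, so a saddle point exists.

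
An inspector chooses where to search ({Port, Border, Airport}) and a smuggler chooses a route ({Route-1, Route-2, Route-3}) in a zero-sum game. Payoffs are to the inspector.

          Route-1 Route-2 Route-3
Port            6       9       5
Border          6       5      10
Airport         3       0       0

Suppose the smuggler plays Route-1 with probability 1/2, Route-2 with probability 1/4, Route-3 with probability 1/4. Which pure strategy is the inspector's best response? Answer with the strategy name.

Border

Expected payoff of Port: (1/2)·6 + (1/4)·9 + (1/4)·5 = 13/2.
Expected payoff of Border: (1/2)·6 + (1/4)·5 + (1/4)·10 = 27/4.
Expected payoff of Airport: (1/2)·3 + (1/4)·0 + (1/4)·0 = 3/2.
The largest is 27/4, so the inspector's best response is Border.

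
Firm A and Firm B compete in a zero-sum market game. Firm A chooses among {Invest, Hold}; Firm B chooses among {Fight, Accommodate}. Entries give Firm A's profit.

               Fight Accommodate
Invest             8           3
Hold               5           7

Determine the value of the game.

Row minima: Invest → 3, Hold → 5; maximin = 5.
Column maxima: Fight → 8, Accommodate → 7; minimax = 7.
5 ≠ 7, so there is no saddle point; optimal play is mixed.
Let Firm A play Invest with probability p. Expected payoff against Fight: 8p + 5(1−p) = 3p + 5; against Accommodate: 3p + 7(1−p) = −4p + 7.
Setting these equal: 3p + 5 = −4p + 7 ⇒ 7p = 2 ⇒ p = 2/7, and the value is (3)·(2/7) + 5 = 41/7.
For Firm B: with q = P(Fight), equating Invest's and Hold's payoffs gives 5q + 3 = −2q + 7 ⇒ q = 4/7.

41/7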